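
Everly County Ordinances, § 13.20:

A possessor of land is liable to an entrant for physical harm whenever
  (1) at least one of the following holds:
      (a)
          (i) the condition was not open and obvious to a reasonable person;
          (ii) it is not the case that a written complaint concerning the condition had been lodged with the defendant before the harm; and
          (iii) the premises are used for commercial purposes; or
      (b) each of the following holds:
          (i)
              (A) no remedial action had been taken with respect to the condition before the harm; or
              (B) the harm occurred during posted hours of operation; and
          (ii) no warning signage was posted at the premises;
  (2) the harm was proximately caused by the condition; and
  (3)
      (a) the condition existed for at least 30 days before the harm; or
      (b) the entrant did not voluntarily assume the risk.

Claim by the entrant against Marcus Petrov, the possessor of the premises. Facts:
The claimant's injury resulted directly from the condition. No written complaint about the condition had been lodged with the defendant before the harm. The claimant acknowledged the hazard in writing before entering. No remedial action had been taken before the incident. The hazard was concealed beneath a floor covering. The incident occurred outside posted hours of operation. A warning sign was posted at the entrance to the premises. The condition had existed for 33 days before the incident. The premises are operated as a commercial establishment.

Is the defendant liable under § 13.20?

Yes — liable.

(i) not open/obvious — met.
(ii) not (complaint lodged) — satisfied.
(iii) commercial use — satisfied.
So (a) is satisfied (T AND T AND T).
(A) no remedial action — holds.
(B) during posted hours — not met.
(i): T OR F → true.
(ii) no signage posted — fails.
(b) = T AND F = false.
(1): T OR F → true.
(2) proximate cause — holds.
(a) condition ≥30 days old — holds.
(b) no assumed risk — fails.
(3): T OR F → true.
So Overall is satisfied (T AND T AND T).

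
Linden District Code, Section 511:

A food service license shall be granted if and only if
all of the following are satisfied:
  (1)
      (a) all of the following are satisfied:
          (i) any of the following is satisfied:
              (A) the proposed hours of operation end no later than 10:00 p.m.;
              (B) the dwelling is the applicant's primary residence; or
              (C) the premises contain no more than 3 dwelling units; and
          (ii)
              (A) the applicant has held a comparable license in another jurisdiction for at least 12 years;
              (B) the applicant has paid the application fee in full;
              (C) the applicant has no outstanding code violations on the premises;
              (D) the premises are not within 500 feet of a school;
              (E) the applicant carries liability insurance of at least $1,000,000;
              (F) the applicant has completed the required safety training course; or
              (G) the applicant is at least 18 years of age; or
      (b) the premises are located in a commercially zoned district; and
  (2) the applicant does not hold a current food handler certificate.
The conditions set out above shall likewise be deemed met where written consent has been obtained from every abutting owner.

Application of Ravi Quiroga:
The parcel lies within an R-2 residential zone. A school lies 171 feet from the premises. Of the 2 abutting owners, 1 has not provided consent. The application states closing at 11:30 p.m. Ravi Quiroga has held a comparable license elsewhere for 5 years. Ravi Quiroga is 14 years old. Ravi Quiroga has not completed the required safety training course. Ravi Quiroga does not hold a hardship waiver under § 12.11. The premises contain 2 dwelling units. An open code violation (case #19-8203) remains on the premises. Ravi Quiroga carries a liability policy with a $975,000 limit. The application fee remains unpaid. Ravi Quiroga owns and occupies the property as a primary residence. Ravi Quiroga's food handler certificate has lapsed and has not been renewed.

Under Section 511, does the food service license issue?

No — denied.

(A) closes by 10 p.m. — fails.
(B) primary residence — holds.
(C) ≤ 3 units — met.
(i) = F OR T OR T = true.
(A) prior license ≥ 12 yr — not met.
(B) fee paid — not satisfied.
(C) no code violations — not satisfied.
(D) ≥500 ft from school — not met.
(E) insurance ≥ $1,000,000 — not satisfied.
(F) safety training — not met.
(G) age ≥ 18 — not met.
So (ii) is not satisfied (F OR F OR F OR F OR F OR F OR F).
(a) = T AND F = false.
(b) commercially zoned — not satisfied.
(1): F OR F → false.
(2) not (food handler cert.) — satisfied.
Overall: F AND T → false.
Exception (all abutters consent) — not satisfied.
Result: main false OR exception false → false.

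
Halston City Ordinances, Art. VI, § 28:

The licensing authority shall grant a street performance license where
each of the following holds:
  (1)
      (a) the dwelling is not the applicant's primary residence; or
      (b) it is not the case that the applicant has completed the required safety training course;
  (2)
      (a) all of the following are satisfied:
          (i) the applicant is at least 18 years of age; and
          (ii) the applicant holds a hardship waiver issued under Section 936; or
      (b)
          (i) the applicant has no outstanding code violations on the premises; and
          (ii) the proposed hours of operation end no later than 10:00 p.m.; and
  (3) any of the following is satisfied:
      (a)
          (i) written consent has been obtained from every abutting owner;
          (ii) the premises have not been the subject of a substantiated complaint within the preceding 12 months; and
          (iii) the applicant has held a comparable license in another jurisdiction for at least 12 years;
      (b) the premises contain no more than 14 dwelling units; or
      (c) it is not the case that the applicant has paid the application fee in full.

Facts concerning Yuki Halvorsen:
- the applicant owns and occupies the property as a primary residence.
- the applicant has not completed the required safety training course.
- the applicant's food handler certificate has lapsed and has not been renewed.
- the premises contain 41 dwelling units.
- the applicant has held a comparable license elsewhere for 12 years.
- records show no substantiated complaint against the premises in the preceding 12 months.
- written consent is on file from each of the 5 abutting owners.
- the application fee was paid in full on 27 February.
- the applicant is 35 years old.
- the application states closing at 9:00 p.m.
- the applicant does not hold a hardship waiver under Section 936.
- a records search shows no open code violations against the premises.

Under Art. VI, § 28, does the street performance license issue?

(a) not (primary residence) — fails.
(b) not (safety training) — met.
(1) = F OR T = true.
(i) age ≥ 18 — satisfied.
(ii) hardship waiver — fails.
(a) = T AND F = false.
(i) no code violations — satisfied.
(ii) closes by 10 p.m. — holds.
So (b) is satisfied (T AND T).
(2): F OR T → true.
(i) all abutters consent — holds.
(ii) no complaint in 12 mo. — holds.
(iii) prior license ≥ 12 yr — met.
So (a) is satisfied (T AND T AND T).
(b) ≤ 14 units — fails.
(c) not (fee paid) — fails.
So (3) is satisfied (T OR F OR F).
Overall = T AND T AND T = true.

Yes — granted.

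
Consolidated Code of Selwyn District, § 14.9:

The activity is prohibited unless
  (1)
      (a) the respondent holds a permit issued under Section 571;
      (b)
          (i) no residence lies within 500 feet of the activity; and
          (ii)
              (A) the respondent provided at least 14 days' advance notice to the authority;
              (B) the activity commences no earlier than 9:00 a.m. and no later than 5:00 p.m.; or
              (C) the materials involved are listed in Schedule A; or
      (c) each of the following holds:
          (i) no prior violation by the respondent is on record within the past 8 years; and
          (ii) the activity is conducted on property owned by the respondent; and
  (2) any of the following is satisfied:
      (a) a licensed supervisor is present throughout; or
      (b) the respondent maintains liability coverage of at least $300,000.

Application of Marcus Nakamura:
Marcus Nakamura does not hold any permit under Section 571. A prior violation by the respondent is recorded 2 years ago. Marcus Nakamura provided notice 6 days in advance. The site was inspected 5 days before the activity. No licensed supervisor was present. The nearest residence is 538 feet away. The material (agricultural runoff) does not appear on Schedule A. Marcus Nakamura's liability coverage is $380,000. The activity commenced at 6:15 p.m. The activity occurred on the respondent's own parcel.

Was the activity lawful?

No — unlawful.

(a) holds permit — fails.
(i) no residence in 500 ft — met.
(A) ≥14 days' notice — fails.
(B) start within hours — fails.
(C) Schedule A material — not met.
So (ii) is not satisfied (F OR F OR F).
(b) = T AND F = false.
(i) no prior violation — not satisfied.
(ii) own property — holds.
So (c) is not satisfied (F AND T).
(1) = F OR F OR F = false.
(a) supervisor present — fails.
(b) coverage ≥ $300,000 — satisfied.
(2) = F OR T = true.
Overall = F AND T = false.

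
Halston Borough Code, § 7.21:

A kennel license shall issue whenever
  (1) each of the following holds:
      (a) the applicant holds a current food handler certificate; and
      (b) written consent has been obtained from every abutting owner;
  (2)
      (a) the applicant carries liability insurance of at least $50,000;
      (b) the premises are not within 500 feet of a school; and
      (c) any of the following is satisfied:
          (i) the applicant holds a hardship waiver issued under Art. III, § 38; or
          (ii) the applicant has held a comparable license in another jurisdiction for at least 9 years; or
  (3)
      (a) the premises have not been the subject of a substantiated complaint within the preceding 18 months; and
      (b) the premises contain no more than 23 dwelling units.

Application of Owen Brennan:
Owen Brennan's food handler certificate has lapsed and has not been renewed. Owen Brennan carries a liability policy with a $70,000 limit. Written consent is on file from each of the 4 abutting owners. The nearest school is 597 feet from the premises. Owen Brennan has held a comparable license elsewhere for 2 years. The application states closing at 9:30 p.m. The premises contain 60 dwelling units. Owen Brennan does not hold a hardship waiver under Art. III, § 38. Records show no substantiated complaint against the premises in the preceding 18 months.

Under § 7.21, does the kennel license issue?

No — denied.

(a) food handler cert. — fails.
(b) all abutters consent — holds.
(1): F AND T → false.
(a) insurance ≥ $50,000 — satisfied.
(b) ≥500 ft from school — satisfied.
(i) hardship waiver — not satisfied.
(ii) prior license ≥ 9 yr — fails.
So (c) is not satisfied (F OR F).
(2): T AND T AND F → false.
(a) no complaint in 18 mo. — met.
(b) ≤ 23 units — fails.
So (3) is not satisfied (T AND F).
Overall: F OR F OR F → false.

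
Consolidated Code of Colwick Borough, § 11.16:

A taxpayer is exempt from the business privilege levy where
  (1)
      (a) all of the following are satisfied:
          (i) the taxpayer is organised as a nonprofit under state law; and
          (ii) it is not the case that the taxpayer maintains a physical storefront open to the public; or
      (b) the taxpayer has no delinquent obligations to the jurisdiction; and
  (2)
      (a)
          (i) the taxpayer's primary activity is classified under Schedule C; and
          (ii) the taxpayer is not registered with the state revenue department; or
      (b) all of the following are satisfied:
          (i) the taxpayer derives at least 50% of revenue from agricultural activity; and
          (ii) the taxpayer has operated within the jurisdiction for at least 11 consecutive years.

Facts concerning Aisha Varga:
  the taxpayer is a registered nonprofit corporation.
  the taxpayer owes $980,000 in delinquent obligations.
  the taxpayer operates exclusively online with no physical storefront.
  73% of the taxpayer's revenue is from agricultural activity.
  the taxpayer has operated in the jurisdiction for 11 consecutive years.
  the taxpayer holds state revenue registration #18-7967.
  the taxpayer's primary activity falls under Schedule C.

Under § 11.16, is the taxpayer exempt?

(i) nonprofit — satisfied.
(ii) not (has storefront) — met.
So (a) is satisfied (T AND T).
(b) no delinquency — fails.
So (1) is satisfied (T OR F).
(i) Schedule C activity — met.
(ii) not (state-registered) — fails.
(a): T AND F → false.
(i) ≥50% agricultural — holds.
(ii) ≥ 11 yrs in jurisdiction — holds.
(b): T AND T → true.
(2): F OR T → true.
Overall = T AND T = true.

Yes — exempt.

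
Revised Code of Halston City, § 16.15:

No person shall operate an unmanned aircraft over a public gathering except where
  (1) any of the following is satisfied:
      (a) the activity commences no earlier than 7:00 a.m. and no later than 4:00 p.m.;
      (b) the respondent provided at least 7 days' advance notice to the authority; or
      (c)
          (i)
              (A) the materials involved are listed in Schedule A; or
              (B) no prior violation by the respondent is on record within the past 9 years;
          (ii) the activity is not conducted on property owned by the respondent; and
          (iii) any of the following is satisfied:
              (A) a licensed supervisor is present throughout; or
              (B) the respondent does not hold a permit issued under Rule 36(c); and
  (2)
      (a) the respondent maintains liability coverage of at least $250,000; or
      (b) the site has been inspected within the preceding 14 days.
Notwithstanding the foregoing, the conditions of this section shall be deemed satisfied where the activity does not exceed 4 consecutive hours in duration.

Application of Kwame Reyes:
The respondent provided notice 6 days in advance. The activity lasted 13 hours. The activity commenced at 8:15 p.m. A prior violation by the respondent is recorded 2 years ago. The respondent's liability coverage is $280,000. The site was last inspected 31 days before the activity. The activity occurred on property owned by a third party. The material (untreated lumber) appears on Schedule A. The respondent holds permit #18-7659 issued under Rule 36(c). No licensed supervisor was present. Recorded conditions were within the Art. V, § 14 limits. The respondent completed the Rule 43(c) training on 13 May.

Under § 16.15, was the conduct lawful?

(a) start within hours — not met.
(b) ≥7 days' notice — not met.
(A) Schedule A material — met.
(B) no prior violation — not met.
(i): T OR F → true.
(ii) not (own property) — holds.
(A) supervisor present — not satisfied.
(B) not (holds permit) — fails.
(iii): F OR F → false.
(c): T AND T AND F → false.
(1) = F OR F OR F = false.
(a) coverage ≥ $250,000 — satisfied.
(b) site inspected — not satisfied.
(2) = T OR F = true.
Overall = F AND T = false.
Exception (≤ 4 hrs duration) — not satisfied.
Result: main false OR exception false → false.

No — unlawful.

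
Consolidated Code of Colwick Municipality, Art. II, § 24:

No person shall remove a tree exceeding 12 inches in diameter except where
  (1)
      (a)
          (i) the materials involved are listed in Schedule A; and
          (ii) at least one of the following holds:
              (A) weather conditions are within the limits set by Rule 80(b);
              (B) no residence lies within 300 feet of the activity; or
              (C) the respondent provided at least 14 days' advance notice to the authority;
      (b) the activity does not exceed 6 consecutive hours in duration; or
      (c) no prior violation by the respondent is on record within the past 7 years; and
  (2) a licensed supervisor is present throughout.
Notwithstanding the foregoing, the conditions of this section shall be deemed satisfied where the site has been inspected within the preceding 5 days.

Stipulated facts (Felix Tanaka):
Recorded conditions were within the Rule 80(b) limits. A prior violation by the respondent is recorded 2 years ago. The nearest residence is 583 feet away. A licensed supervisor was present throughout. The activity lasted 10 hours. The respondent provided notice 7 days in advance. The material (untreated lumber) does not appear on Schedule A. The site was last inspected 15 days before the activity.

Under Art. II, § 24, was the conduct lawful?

(i) Schedule A material — fails.
(A) weather ok — met.
(B) no residence in 300 ft — met.
(C) ≥14 days' notice — not met.
(ii) = T OR T OR F = true.
(a) = F AND T = false.
(b) ≤ 6 hrs duration — not met.
(c) no prior violation — not satisfied.
(1) = F OR F OR F = false.
(2) supervisor present — holds.
Overall: F AND T → false.
Exception (site inspected) — not satisfied.
Result: main false OR exception false → false.

No — unlawful.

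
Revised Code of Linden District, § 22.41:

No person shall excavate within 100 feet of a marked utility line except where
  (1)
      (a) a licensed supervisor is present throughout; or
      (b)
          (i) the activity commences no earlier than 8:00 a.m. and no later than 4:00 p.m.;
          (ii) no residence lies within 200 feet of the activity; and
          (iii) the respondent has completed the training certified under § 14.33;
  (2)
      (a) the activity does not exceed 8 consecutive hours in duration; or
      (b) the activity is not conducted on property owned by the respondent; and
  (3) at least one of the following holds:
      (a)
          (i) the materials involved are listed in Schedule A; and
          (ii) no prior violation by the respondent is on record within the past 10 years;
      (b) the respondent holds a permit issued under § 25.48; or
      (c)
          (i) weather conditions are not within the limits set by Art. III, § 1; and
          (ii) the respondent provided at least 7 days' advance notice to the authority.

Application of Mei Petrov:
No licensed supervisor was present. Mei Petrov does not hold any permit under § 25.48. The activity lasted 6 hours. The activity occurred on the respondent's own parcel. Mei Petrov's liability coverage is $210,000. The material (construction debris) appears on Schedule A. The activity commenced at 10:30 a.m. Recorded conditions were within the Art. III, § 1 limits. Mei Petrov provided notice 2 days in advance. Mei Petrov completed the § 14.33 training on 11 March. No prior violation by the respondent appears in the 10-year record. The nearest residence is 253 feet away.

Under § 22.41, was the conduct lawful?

Yes — lawful.

(a) supervisor present — fails.
(i) start within hours — met.
(ii) no residence in 200 ft — holds.
(iii) training certified — holds.
(b) = T AND T AND T = true.
So (1) is satisfied (F OR T).
(a) ≤ 8 hrs duration — met.
(b) not (own property) — not satisfied.
(2) = T OR F = true.
(i) Schedule A material — met.
(ii) no prior violation — met.
(a) = T AND T = true.
(b) holds permit — fails.
(i) not (weather ok) — fails.
(ii) ≥7 days' notice — not met.
So (c) is not satisfied (F AND F).
So (3) is satisfied (T OR F OR F).
So Overall is satisfied (T AND T AND T).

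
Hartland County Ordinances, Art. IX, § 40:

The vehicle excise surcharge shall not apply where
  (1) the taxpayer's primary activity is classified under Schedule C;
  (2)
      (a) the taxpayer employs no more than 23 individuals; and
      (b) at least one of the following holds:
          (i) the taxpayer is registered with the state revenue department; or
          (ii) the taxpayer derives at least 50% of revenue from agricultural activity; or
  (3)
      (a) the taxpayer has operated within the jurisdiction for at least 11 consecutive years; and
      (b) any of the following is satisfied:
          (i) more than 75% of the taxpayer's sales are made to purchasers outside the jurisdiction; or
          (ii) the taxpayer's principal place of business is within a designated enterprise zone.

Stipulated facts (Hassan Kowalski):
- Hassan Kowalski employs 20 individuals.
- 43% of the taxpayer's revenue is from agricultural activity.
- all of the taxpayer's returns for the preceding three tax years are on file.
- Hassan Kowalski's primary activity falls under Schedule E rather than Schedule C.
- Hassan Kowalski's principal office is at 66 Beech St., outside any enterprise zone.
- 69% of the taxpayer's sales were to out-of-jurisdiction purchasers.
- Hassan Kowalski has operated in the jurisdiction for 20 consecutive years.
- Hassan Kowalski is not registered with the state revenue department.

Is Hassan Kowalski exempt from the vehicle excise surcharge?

No — not exempt.

(1) Schedule C activity — fails.
(a) ≤ 23 employees — met.
(i) state-registered — fails.
(ii) ≥50% agricultural — not met.
(b): F OR F → false.
(2): T AND F → false.
(a) ≥ 11 yrs in jurisdiction — holds.
(i) >75% out-of-jur. sales — fails.
(ii) in enterprise zone — fails.
(b): F OR F → false.
(3): T AND F → false.
So Overall is not satisfied (F OR F OR F).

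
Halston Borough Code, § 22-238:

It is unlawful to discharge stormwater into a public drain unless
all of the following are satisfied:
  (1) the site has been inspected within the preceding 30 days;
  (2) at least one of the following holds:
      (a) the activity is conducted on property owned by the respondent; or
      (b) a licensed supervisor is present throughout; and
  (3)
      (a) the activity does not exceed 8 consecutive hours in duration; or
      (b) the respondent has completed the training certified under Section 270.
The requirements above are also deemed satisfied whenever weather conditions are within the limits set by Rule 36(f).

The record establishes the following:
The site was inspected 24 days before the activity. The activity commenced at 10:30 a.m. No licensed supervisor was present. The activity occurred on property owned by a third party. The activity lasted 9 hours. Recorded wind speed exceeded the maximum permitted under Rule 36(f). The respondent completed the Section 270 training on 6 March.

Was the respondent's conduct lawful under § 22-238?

(1) site inspected — met.
(a) own property — not met.
(b) supervisor present — fails.
So (2) is not satisfied (F OR F).
(a) ≤ 8 hrs duration — not satisfied.
(b) training certified — holds.
(3) = F OR T = true.
Overall: T AND F AND T → false.
Exception (weather ok) — not satisfied.
Result: main false OR exception false → false.

No — unlawful.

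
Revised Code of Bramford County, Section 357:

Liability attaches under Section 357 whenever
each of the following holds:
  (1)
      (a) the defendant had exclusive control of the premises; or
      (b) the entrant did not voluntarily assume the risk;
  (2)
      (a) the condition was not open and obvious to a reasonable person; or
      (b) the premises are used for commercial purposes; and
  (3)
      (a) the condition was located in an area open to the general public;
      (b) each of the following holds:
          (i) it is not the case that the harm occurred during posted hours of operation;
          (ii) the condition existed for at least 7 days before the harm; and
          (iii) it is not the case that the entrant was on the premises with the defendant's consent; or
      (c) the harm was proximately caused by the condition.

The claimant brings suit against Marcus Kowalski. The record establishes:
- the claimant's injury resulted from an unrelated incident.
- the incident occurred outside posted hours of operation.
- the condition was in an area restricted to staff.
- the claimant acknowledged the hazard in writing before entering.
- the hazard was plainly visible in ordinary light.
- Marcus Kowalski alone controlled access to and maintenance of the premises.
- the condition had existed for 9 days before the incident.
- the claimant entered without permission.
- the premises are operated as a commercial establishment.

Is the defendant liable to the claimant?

Yes — liable.

(a) exclusive control — satisfied.
(b) no assumed risk — fails.
So (1) is satisfied (T OR F).
(a) not open/obvious — fails.
(b) commercial use — satisfied.
(2) = F OR T = true.
(a) public area — not met.
(i) not (during posted hours) — satisfied.
(ii) condition ≥7 days old — satisfied.
(iii) not (consent to enter) — holds.
So (b) is satisfied (T AND T AND T).
(c) proximate cause — not satisfied.
So (3) is satisfied (F OR T OR F).
Overall: T AND T AND T → true.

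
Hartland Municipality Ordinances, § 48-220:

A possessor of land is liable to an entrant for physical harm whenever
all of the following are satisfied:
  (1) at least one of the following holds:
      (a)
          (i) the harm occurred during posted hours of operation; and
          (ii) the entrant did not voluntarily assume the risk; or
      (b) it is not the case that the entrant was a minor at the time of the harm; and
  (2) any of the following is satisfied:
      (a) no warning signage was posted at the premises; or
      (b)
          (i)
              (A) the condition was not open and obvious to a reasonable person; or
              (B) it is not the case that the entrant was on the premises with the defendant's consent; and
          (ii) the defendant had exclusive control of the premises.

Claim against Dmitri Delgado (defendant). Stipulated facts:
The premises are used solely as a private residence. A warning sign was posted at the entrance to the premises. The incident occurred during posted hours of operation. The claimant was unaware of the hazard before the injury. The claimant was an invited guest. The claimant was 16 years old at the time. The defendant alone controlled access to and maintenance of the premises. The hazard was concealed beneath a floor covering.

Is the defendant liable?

(i) during posted hours — met.
(ii) no assumed risk — satisfied.
(a) = T AND T = true.
(b) not (entrant a minor) — not met.
(1): T OR F → true.
(a) no signage posted — not satisfied.
(A) not open/obvious — holds.
(B) not (consent to enter) — not satisfied.
So (i) is satisfied (T OR F).
(ii) exclusive control — met.
(b) = T AND T = true.
(2) = F OR T = true.
Overall: T AND T → true.

Yes — liable.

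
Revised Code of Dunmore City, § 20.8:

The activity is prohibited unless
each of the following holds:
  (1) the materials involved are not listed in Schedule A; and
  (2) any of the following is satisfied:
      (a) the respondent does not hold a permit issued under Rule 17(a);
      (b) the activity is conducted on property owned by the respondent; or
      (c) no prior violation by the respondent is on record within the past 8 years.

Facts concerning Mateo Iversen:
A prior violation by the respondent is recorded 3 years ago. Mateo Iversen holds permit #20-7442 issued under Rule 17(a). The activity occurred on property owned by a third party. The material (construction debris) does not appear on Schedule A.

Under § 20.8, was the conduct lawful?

No — unlawful.

(1) not (Schedule A material) — holds.
(a) not (holds permit) — not satisfied.
(b) own property — not met.
(c) no prior violation — not met.
(2) = F OR F OR F = false.
Overall: T AND F → false.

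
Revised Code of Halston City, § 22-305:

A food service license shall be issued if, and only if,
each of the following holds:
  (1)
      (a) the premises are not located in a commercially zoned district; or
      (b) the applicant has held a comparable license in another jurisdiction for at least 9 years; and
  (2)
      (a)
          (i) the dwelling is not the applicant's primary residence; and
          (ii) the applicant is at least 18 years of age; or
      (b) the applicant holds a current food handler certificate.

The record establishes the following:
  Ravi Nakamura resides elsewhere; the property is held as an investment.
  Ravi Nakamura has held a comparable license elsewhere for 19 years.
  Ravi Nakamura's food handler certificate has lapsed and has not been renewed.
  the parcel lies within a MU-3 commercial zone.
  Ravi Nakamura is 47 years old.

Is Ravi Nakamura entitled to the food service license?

(a) not (commercially zoned) — fails.
(b) prior license ≥ 9 yr — holds.
So (1) is satisfied (F OR T).
(i) not (primary residence) — met.
(ii) age ≥ 18 — satisfied.
(a) = T AND T = true.
(b) food handler cert. — not satisfied.
(2): T OR F → true.
Overall = T AND T = true.

Yes — granted.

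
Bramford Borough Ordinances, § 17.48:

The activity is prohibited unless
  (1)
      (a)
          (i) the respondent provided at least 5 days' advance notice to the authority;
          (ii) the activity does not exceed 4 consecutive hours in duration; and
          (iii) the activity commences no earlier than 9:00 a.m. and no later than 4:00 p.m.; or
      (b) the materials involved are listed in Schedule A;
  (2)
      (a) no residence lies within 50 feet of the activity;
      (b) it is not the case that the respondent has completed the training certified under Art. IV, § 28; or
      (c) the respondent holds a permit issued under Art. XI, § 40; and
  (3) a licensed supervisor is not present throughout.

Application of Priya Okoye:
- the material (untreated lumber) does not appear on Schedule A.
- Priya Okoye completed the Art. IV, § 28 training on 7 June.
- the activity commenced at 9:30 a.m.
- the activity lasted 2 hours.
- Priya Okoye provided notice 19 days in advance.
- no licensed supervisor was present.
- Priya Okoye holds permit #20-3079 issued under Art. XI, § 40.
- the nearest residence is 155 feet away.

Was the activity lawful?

Yes — lawful.

(i) ≥5 days' notice — satisfied.
(ii) ≤ 4 hrs duration — met.
(iii) start within hours — holds.
(a): T AND T AND T → true.
(b) Schedule A material — not satisfied.
(1) = T OR F = true.
(a) no residence in 50 ft — met.
(b) not (training certified) — not met.
(c) holds permit — satisfied.
So (2) is satisfied (T OR F OR T).
(3) not (supervisor present) — satisfied.
Overall = T AND T AND T = true.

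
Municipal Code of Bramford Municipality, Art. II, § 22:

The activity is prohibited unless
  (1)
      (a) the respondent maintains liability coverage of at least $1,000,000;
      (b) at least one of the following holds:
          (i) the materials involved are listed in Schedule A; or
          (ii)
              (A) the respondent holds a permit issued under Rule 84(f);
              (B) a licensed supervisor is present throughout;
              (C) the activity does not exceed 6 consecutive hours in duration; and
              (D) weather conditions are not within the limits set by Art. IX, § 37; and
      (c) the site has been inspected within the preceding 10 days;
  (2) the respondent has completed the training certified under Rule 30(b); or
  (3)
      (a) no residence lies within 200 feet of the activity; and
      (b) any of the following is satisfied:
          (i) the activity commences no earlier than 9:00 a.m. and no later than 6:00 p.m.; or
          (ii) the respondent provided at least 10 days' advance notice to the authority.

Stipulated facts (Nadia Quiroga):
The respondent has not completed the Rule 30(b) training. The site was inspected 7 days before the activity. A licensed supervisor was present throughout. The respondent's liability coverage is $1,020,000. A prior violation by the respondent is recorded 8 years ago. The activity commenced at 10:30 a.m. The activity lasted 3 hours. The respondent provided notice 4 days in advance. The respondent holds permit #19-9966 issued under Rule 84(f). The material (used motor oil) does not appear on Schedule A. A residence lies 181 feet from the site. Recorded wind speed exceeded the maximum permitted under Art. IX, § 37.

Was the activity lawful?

(a) coverage ≥ $1,000,000 — met.
(i) Schedule A material — fails.
(A) holds permit — met.
(B) supervisor present — satisfied.
(C) ≤ 6 hrs duration — met.
(D) not (weather ok) — holds.
(ii): T AND T AND T AND T → true.
So (b) is satisfied (F OR T).
(c) site inspected — met.
(1) = T AND T AND T = true.
(2) training certified — fails.
(a) no residence in 200 ft — not met.
(i) start within hours — holds.
(ii) ≥10 days' notice — not met.
(b): T OR F → true.
(3): F AND T → false.
Overall = T OR F OR F = true.

Yes — lawful.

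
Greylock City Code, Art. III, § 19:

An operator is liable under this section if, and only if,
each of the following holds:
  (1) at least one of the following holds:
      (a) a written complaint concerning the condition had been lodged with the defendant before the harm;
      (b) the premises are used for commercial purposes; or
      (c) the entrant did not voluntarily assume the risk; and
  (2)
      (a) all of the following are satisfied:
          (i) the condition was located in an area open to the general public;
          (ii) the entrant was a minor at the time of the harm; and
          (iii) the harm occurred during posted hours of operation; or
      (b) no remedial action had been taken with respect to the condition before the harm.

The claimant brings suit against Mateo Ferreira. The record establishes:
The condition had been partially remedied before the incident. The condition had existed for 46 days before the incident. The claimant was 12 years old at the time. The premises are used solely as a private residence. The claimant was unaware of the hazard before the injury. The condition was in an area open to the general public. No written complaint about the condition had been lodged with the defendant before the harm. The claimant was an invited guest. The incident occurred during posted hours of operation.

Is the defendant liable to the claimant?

Yes — liable.

(a) complaint lodged — not satisfied.
(b) commercial use — not satisfied.
(c) no assumed risk — met.
(1): F OR F OR T → true.
(i) public area — holds.
(ii) entrant a minor — holds.
(iii) during posted hours — met.
So (a) is satisfied (T AND T AND T).
(b) no remedial action — not met.
(2): T OR F → true.
Overall = T AND T = true.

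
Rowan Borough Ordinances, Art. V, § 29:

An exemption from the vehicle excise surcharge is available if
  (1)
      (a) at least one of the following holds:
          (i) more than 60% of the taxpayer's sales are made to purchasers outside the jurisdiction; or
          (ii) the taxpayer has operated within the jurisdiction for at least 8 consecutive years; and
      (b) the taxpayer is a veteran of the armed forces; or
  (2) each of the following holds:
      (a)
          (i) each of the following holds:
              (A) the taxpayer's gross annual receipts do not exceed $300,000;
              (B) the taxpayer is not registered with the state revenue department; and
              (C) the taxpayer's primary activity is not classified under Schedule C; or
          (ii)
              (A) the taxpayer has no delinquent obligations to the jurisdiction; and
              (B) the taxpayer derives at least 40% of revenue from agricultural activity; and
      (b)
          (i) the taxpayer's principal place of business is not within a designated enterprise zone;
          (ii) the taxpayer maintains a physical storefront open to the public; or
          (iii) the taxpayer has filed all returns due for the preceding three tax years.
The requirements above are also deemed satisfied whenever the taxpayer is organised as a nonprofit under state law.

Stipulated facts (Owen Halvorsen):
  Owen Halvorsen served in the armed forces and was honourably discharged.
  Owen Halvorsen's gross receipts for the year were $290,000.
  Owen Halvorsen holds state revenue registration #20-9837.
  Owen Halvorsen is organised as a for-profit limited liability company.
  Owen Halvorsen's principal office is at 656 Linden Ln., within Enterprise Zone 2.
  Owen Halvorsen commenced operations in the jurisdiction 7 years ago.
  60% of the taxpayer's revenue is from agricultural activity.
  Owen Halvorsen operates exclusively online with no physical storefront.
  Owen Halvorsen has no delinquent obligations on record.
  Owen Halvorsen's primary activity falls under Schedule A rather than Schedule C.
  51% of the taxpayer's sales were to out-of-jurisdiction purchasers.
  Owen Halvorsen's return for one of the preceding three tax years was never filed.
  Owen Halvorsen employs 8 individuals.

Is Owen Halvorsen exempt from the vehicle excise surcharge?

No — not exempt.

(i) >60% out-of-jur. sales — not satisfied.
(ii) ≥ 8 yrs in jurisdiction — not satisfied.
(a) = F OR F = false.
(b) veteran — met.
(1): F AND T → false.
(A) receipts ≤ $300,000 — holds.
(B) not (state-registered) — not satisfied.
(C) not (Schedule C activity) — holds.
So (i) is not satisfied (T AND F AND T).
(A) no delinquency — met.
(B) ≥40% agricultural — holds.
(ii) = T AND T = true.
(a) = F OR T = true.
(i) not (in enterprise zone) — fails.
(ii) has storefront — not satisfied.
(iii) returns current — fails.
(b): F OR F OR F → false.
(2): T AND F → false.
Overall = F OR F = false.
Exception (nonprofit) — not satisfied.
Result: main false OR exception false → false.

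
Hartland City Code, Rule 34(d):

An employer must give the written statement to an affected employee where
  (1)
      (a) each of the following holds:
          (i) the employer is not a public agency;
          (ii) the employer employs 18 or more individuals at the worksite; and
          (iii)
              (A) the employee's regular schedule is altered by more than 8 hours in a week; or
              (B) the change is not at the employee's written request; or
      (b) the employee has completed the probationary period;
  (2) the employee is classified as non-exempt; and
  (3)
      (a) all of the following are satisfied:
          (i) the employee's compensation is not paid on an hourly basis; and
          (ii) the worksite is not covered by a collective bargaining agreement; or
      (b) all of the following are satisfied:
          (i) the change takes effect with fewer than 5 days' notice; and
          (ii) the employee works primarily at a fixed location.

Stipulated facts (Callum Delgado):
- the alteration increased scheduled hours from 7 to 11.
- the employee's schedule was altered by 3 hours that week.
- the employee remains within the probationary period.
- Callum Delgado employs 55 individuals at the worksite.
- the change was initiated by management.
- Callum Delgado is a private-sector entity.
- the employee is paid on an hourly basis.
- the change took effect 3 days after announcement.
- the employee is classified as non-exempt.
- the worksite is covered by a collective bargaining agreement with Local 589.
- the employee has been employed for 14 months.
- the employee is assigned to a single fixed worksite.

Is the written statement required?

(i) not (public agency) — holds.
(ii) ≥ 18 at site — met.
(A) schedule shift > 8h — fails.
(B) not employee-requested — satisfied.
So (iii) is satisfied (F OR T).
So (a) is satisfied (T AND T AND T).
(b) past probation — not satisfied.
So (1) is satisfied (T OR F).
(2) non-exempt — met.
(i) not (hourly-paid) — not satisfied.
(ii) no CBA — not satisfied.
(a): F AND F → false.
(i) < 5 days' notice — met.
(ii) fixed location — holds.
(b): T AND T → true.
(3) = F OR T = true.
Overall: T AND T AND T → true.

Yes — required.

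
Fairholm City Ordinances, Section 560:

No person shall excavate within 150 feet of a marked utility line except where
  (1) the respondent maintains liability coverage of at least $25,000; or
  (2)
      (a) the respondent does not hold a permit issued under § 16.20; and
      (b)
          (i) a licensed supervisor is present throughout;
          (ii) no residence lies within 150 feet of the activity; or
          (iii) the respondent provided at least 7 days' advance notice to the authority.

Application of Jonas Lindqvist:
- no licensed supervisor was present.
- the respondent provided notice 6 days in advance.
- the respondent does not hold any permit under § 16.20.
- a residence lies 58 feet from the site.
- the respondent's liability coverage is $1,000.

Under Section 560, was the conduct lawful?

(1) coverage ≥ $25,000 — not satisfied.
(a) not (holds permit) — met.
(i) supervisor present — not met.
(ii) no residence in 150 ft — not satisfied.
(iii) ≥7 days' notice — fails.
(b) = F OR F OR F = false.
(2): T AND F → false.
So Overall is not satisfied (F OR F).

No — unlawful.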